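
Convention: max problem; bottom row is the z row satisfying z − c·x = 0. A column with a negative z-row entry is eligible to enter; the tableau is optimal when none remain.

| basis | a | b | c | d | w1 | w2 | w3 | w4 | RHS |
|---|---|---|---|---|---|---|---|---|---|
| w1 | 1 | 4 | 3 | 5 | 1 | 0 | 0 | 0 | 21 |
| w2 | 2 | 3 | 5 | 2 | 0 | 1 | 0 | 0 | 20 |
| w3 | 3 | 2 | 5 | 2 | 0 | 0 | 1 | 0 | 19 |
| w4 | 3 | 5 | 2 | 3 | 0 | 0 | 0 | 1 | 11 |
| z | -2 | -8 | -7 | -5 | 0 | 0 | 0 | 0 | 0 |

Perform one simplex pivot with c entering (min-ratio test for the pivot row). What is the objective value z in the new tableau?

Ratio test on column c — row 1: 21/3 = 7; row 2: 20/5 = 4; row 3: 19/5 = 19/5; row 4: 11/2 = 11/2. Minimum is 19/5 at row 3 (w3 leaves); pivot element 5.
Pivot on row 3; the z-row RHS becomes 0 − (-7)·(19/5) = 133/5.

133/5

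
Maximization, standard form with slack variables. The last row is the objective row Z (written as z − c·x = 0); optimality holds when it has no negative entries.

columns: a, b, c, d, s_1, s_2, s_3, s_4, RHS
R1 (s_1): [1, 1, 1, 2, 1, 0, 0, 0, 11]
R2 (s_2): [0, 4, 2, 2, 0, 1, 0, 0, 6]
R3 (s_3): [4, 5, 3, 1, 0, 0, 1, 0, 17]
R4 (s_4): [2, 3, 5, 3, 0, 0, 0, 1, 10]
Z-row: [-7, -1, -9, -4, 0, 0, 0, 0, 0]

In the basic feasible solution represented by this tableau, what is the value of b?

b is not in the basis, so in the current basic feasible solution b = 0.

0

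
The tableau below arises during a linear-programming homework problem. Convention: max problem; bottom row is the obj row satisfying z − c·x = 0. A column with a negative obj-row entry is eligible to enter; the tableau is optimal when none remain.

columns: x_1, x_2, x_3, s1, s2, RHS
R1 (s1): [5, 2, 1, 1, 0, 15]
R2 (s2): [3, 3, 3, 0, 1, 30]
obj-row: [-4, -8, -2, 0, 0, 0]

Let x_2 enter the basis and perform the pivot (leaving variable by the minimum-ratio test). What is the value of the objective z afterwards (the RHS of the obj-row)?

Ratio test on column x_2 — row 1: 15/2 = 15/2; row 2: 30/3 = 10. Minimum is 15/2 at row 1 (s1 leaves); pivot element 2.
Pivot on row 1; the obj-row RHS becomes 0 − (-8)·(15/2) = 60.

60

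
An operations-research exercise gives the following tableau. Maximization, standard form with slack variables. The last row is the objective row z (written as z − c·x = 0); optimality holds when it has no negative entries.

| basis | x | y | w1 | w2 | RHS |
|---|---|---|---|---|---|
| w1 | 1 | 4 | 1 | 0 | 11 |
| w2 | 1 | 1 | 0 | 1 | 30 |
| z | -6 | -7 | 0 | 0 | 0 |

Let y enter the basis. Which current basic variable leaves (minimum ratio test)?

Column y entries and ratios — w1: 11/4 = 11/4; w2: 30/1 = 30.
Smallest ratio is 11/4 in the row of w1, so w1 leaves.

w1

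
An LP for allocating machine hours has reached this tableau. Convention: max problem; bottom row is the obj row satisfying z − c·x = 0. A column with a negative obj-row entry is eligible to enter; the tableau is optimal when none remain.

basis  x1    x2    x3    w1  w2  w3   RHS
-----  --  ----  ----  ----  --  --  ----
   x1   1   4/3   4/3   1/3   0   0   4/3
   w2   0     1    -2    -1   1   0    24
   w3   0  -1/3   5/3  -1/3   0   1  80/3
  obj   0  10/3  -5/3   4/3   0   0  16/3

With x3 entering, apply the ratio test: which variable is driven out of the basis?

Column x3 entries and ratios — x1: (4/3)/(4/3) = 1; w2: -2 ≤ 0, skip; w3: (80/3)/(5/3) = 16.
Smallest ratio is 1 in the row of x1, so x1 leaves.

x1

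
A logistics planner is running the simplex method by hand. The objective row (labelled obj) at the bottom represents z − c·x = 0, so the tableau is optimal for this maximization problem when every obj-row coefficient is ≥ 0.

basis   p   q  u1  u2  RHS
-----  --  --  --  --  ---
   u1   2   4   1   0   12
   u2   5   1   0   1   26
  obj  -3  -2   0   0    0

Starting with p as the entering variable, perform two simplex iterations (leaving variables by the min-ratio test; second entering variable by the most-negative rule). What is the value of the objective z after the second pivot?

Ratio test on column p — row 1: 12/2 = 6; row 2: 26/5 = 26/5. Minimum is 26/5 at row 2 (u2 leaves); pivot element 5.
Pivot on row 2; the obj-row RHS becomes 0 − (-3)·(26/5) = 78/5.
Next entering variable (most negative obj-row entry -7/5): q.
Ratio test on column q — row 1: (8/5)/(18/5) = 4/9; row 2: (26/5)/(1/5) = 26. Minimum is 4/9 at row 1 (u1 leaves); pivot element 18/5.
After the second pivot the obj-row RHS is 78/5 − (-7/5)·(4/9) = 146/9.

146/9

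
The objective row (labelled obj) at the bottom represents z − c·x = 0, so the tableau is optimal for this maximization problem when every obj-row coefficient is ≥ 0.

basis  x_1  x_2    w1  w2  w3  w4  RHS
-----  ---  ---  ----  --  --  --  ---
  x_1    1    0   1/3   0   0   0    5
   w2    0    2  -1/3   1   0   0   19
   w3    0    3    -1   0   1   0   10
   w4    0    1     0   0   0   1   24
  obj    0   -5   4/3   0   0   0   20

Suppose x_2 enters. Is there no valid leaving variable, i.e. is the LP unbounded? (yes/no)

Column x_2 has positive entries in row(s) 2, 3, 4, so the ratio test bounds it — not unbounded.

no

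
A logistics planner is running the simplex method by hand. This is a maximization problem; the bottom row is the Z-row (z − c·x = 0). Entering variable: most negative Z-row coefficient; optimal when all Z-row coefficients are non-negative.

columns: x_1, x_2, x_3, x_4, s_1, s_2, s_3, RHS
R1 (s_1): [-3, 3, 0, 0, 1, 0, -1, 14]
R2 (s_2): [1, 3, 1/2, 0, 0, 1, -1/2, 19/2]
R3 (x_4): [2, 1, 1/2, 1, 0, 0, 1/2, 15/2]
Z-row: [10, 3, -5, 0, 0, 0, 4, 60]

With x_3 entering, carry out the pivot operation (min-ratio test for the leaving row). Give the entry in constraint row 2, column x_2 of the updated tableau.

Ratio test on column x_3 — row 1: entry 0 ≤ 0; row 2: (19/2)/(1/2) = 19; row 3: (15/2)/(1/2) = 15. Minimum is 15 at row 3 (x_4 leaves); pivot element 1/2.
Divide row 3 by 1/2; eliminate column x_3 from the other rows.
Row 2 update in column x_2: 3 − (1/2)·2 = 2.

2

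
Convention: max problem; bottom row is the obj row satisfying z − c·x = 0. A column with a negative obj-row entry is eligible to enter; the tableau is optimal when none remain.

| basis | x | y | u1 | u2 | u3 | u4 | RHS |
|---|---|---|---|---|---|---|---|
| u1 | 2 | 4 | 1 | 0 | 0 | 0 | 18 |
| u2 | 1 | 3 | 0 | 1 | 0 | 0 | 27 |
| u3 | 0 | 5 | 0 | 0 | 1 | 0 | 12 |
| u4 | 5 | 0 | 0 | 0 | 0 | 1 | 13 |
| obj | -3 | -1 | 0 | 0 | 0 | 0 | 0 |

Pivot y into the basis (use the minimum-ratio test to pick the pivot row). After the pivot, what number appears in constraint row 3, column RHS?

Ratio test on column y — row 1: 18/4 = 9/2; row 2: 27/3 = 9; row 3: 12/5 = 12/5; row 4: entry 0 ≤ 0. Minimum is 12/5 at row 3 (u3 leaves); pivot element 5.
Divide row 3 by 5; eliminate column y from the other rows.
In the new row 3, the RHS entry is the old entry divided by the pivot: 12/5 = 12/5.

12/5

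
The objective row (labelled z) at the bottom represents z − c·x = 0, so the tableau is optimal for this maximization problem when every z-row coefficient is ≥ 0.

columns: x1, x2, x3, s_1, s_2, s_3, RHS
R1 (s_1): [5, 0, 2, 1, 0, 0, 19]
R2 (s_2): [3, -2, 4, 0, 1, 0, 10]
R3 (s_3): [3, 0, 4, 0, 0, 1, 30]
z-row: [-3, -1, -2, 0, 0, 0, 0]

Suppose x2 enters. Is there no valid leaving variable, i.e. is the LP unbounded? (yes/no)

yes

Every constraint-row entry in column x2 is ≤ 0, so increasing x2 is unbounded.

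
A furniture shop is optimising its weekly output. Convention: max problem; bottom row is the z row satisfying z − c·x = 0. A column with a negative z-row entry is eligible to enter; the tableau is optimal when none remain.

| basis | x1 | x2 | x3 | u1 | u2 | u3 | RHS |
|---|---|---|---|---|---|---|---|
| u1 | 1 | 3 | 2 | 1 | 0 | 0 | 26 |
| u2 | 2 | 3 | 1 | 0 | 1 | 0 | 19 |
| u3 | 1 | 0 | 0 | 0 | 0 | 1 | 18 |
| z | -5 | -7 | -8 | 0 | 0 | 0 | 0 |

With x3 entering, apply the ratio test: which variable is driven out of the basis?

u1

Column x3 entries and ratios — u1: 26/2 = 13; u2: 19/1 = 19; u3: 0 ≤ 0, skip.
Smallest ratio is 13 in the row of u1, so u1 leaves.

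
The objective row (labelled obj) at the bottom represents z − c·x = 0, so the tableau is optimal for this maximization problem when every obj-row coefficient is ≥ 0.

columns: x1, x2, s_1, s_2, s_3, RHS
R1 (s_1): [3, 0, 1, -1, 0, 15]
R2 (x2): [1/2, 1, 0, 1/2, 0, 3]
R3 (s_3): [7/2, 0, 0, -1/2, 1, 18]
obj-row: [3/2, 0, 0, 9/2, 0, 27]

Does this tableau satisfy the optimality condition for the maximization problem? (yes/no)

Every obj-row coefficient is ≥ 0, so the tableau is optimal.

yes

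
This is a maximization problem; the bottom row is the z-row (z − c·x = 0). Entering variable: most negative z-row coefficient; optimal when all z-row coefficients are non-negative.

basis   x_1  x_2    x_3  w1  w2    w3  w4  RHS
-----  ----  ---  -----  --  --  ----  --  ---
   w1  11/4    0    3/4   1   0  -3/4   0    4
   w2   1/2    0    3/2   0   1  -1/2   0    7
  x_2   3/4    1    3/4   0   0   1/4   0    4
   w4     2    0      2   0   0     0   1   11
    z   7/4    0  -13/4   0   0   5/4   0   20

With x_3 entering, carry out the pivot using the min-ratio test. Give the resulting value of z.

211/6

Ratio test on column x_3 — row 1: 4/(3/4) = 16/3; row 2: 7/(3/2) = 14/3; row 3: 4/(3/4) = 16/3; row 4: 11/2 = 11/2. Minimum is 14/3 at row 2 (w2 leaves); pivot element 3/2.
Pivot on row 2; the z-row RHS becomes 20 − (-13/4)·(14/3) = 211/6.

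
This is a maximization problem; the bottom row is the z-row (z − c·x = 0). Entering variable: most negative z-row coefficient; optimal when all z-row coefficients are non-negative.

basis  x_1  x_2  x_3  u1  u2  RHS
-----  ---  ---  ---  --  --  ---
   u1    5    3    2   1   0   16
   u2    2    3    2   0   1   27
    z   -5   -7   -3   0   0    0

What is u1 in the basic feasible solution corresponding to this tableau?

16

u1 is basic (row 1); its value is the RHS of that row, 16.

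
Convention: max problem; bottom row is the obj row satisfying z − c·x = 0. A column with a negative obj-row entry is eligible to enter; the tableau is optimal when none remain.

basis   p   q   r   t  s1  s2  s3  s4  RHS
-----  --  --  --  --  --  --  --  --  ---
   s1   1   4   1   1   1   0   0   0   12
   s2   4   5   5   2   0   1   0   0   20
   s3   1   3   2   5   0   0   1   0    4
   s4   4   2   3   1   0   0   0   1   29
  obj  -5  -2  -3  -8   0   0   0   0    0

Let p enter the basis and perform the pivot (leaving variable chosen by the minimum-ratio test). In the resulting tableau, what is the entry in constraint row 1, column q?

1

Ratio test on column p — row 1: 12/1 = 12; row 2: 20/4 = 5; row 3: 4/1 = 4; row 4: 29/4 = 29/4. Minimum is 4 at row 3 (s3 leaves); pivot element 1.
Divide row 3 by 1; eliminate column p from the other rows.
Row 1 update in column q: 4 − 1·3 = 1.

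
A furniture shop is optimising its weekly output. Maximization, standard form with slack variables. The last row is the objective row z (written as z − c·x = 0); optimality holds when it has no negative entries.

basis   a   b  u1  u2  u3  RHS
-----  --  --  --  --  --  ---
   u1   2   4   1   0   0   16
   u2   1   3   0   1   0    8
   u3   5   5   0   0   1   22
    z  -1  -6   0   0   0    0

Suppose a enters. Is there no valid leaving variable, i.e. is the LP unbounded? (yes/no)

no

Column a has positive entries in row(s) 1, 2, 3, so the ratio test bounds it — not unbounded.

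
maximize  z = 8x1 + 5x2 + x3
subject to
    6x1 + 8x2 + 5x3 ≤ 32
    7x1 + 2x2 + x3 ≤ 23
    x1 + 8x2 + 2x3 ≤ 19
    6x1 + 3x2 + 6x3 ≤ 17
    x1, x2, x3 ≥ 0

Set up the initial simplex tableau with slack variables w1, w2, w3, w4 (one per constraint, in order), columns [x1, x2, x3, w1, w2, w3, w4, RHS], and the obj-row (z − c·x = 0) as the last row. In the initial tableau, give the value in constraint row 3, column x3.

Constraint 3 has coefficient 2 on x3.

2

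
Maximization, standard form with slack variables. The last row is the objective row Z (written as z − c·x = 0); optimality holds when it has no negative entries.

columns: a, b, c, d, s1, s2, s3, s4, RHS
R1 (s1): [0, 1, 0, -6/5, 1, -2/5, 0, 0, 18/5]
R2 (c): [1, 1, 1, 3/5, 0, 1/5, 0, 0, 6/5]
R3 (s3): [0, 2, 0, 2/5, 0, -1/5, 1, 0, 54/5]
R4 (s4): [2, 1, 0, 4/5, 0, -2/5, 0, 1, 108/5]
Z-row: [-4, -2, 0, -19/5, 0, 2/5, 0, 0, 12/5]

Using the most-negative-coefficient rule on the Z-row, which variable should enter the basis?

Negative Z-row entries: a: -4, b: -2, d: -19/5.
The most negative is -4 in column a, so a enters.

a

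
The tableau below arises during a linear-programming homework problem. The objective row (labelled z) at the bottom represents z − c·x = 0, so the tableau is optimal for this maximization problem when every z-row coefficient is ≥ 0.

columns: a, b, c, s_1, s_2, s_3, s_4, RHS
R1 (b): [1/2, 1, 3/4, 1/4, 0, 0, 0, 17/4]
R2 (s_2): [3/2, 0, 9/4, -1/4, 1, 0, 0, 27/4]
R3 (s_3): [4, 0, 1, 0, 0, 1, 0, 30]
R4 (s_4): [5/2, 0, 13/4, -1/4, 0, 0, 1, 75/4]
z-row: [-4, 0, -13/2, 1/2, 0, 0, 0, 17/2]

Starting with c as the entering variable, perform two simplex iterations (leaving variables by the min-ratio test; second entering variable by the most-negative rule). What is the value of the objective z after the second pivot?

Ratio test on column c — row 1: (17/4)/(3/4) = 17/3; row 2: (27/4)/(9/4) = 3; row 3: 30/1 = 30; row 4: (75/4)/(13/4) = 75/13. Minimum is 3 at row 2 (s_2 leaves); pivot element 9/4.
Pivot on row 2; the z-row RHS becomes 17/2 − (-13/2)·3 = 28.
Next entering variable (most negative z-row entry -2/9): s_1.
Ratio test on column s_1 — row 1: 2/(1/3) = 6; row 2: entry -1/9 ≤ 0; row 3: 27/(1/9) = 243; row 4: 9/(1/9) = 81. Minimum is 6 at row 1 (b leaves); pivot element 1/3.
After the second pivot the z-row RHS is 28 − (-2/9)·6 = 88/3.

88/3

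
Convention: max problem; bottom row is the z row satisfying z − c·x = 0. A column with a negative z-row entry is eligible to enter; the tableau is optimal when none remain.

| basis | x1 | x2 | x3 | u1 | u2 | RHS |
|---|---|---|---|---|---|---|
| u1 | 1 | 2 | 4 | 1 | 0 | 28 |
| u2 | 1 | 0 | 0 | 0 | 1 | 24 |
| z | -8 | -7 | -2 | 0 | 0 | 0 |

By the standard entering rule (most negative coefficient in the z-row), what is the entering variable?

x1

Negative z-row entries: x1: -8, x2: -7, x3: -2.
The most negative is -8 in column x1, so x1 enters.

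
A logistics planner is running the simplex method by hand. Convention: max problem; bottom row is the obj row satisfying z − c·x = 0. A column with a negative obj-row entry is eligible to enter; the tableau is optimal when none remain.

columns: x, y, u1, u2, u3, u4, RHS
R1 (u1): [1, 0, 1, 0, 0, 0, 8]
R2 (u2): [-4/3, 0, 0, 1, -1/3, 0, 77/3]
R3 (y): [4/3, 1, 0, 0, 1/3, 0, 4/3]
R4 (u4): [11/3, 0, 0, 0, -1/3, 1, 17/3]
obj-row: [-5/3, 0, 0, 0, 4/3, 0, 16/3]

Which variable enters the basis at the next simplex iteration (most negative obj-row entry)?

Negative obj-row entries: x: -5/3.
The most negative is -5/3 in column x, so x enters.

x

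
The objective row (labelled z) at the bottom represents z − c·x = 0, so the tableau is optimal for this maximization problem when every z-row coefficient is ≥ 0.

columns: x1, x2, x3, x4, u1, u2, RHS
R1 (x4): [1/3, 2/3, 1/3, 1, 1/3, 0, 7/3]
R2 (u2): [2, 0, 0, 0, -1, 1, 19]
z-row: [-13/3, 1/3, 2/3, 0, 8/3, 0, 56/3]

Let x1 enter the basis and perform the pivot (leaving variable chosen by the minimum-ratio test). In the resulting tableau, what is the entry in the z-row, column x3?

5

Ratio test on column x1 — row 1: (7/3)/(1/3) = 7; row 2: 19/2 = 19/2. Minimum is 7 at row 1 (x4 leaves); pivot element 1/3.
Divide row 1 by 1/3; eliminate column x1 from the other rows.
z-row update in column x3: 2/3 − (-13/3)·1 = 5.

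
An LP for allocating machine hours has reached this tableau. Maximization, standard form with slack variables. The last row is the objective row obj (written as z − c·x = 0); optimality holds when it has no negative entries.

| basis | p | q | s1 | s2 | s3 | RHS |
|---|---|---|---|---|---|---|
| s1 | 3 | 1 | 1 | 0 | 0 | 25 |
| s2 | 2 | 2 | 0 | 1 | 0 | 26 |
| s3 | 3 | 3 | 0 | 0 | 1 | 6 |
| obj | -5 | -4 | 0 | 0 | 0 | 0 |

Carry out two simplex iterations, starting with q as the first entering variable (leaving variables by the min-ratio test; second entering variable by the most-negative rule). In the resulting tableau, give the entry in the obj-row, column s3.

Ratio test on column q — row 1: 25/1 = 25; row 2: 26/2 = 13; row 3: 6/3 = 2. Minimum is 2 at row 3 (s3 leaves); pivot element 3.
Divide row 3 by 3; eliminate column q from the other rows.
Second iteration: most negative obj-row entry is -1 in column p, so p enters.
Ratio test on column p — row 1: 23/2 = 23/2; row 2: entry 0 ≤ 0; row 3: 2/1 = 2. Minimum is 2 at row 3 (q leaves); pivot element 1.
Divide row 3 by 1; eliminate column p from the other rows.
After both pivots, the entry at the obj-row, column s3 is 5/3.

5/3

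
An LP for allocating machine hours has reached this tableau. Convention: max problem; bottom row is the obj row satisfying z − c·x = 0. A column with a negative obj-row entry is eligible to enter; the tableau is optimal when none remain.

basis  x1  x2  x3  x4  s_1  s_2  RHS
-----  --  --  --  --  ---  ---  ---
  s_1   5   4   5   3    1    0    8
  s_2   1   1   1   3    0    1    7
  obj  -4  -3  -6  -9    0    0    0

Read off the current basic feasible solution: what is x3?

0

x3 is not in the basis, so in the current basic feasible solution x3 = 0.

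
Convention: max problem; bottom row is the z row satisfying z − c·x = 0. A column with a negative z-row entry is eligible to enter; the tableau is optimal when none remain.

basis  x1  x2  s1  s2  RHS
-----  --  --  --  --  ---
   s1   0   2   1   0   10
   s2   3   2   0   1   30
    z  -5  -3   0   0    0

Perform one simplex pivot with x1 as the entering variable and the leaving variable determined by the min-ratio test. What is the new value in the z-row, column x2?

1/3

Ratio test on column x1 — row 1: entry 0 ≤ 0; row 2: 30/3 = 10. Minimum is 10 at row 2 (s2 leaves); pivot element 3.
Divide row 2 by 3; eliminate column x1 from the other rows.
z-row update in column x2: -3 − (-5)·(2/3) = 1/3.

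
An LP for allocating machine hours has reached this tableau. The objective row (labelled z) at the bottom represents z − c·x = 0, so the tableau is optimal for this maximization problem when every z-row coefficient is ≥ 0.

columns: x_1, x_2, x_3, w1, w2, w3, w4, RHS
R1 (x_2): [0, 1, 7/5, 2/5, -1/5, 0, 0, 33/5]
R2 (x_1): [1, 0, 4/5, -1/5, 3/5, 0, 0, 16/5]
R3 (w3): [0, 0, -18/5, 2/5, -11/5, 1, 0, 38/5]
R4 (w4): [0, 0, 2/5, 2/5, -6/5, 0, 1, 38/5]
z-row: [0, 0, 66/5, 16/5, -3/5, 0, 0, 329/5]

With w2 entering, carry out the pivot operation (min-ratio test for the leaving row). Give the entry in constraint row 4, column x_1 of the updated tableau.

Ratio test on column w2 — row 1: entry -1/5 ≤ 0; row 2: (16/5)/(3/5) = 16/3; row 3: entry -11/5 ≤ 0; row 4: entry -6/5 ≤ 0. Minimum is 16/3 at row 2 (x_1 leaves); pivot element 3/5.
Divide row 2 by 3/5; eliminate column w2 from the other rows.
Row 4 update in column x_1: 0 − (-6/5)·(5/3) = 2.

2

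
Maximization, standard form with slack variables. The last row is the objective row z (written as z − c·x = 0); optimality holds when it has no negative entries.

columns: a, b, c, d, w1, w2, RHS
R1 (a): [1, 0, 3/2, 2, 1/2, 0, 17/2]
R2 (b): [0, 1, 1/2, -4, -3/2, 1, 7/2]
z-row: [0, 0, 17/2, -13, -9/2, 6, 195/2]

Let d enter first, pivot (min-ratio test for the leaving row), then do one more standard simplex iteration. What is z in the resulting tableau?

Ratio test on column d — row 1: (17/2)/2 = 17/4; row 2: entry -4 ≤ 0. Minimum is 17/4 at row 1 (a leaves); pivot element 2.
Pivot on row 1; the z-row RHS becomes 195/2 − (-13)·(17/4) = 611/4.
Next entering variable (most negative z-row entry -5/4): w1.
Ratio test on column w1 — row 1: (17/4)/(1/4) = 17; row 2: entry -1/2 ≤ 0. Minimum is 17 at row 1 (d leaves); pivot element 1/4.
After the second pivot the z-row RHS is 611/4 − (-5/4)·17 = 174.

174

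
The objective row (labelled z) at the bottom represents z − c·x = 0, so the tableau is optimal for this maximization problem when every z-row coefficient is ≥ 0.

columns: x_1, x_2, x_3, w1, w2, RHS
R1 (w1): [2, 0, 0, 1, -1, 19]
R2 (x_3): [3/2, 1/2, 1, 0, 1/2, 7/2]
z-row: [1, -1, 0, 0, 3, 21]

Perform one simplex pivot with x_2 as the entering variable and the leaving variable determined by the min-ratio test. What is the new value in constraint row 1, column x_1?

2

Ratio test on column x_2 — row 1: entry 0 ≤ 0; row 2: (7/2)/(1/2) = 7. Minimum is 7 at row 2 (x_3 leaves); pivot element 1/2.
Divide row 2 by 1/2; eliminate column x_2 from the other rows.
Row 1 update in column x_1: 2 − 0·3 = 2.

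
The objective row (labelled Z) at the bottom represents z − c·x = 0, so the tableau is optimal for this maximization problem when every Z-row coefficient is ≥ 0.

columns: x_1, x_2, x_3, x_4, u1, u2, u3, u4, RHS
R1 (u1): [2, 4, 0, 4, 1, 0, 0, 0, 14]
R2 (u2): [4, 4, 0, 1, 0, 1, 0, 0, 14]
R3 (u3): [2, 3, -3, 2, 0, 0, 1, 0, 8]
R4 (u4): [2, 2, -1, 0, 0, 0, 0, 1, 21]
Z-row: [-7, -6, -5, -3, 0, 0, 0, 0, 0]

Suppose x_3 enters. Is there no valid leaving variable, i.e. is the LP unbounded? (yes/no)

yes

Every constraint-row entry in column x_3 is ≤ 0, so increasing x_3 is unbounded.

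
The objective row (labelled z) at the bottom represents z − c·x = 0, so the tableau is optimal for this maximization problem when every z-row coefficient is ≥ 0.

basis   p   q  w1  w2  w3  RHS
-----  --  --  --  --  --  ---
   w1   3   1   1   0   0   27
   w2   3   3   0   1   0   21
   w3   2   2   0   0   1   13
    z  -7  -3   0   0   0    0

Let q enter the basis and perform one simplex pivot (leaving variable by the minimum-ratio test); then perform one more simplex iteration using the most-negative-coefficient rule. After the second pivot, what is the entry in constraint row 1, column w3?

-3/2

Ratio test on column q — row 1: 27/1 = 27; row 2: 21/3 = 7; row 3: 13/2 = 13/2. Minimum is 13/2 at row 3 (w3 leaves); pivot element 2.
Divide row 3 by 2; eliminate column q from the other rows.
Second iteration: most negative z-row entry is -4 in column p, so p enters.
Ratio test on column p — row 1: (41/2)/2 = 41/4; row 2: entry 0 ≤ 0; row 3: (13/2)/1 = 13/2. Minimum is 13/2 at row 3 (q leaves); pivot element 1.
Divide row 3 by 1; eliminate column p from the other rows.
After both pivots, the entry at constraint row 1, column w3 is -3/2.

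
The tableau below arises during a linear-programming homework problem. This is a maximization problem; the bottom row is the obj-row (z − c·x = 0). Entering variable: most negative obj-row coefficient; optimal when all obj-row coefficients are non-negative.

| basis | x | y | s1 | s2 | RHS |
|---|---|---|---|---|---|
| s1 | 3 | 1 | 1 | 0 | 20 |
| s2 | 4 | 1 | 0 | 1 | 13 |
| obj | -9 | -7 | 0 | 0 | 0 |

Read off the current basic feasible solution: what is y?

0

y is not in the basis, so in the current basic feasible solution y = 0.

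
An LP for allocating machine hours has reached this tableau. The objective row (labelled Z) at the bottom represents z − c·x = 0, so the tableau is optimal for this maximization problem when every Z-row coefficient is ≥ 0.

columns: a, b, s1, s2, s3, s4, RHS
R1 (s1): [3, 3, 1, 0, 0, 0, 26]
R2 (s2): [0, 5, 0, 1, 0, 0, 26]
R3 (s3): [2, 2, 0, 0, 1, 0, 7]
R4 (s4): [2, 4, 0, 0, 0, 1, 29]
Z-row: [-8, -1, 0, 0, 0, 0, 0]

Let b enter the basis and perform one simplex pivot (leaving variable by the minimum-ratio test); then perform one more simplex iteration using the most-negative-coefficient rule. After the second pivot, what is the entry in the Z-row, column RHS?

Ratio test on column b — row 1: 26/3 = 26/3; row 2: 26/5 = 26/5; row 3: 7/2 = 7/2; row 4: 29/4 = 29/4. Minimum is 7/2 at row 3 (s3 leaves); pivot element 2.
Divide row 3 by 2; eliminate column b from the other rows.
Second iteration: most negative Z-row entry is -7 in column a, so a enters.
Ratio test on column a — row 1: entry 0 ≤ 0; row 2: entry -5 ≤ 0; row 3: (7/2)/1 = 7/2; row 4: entry -2 ≤ 0. Minimum is 7/2 at row 3 (b leaves); pivot element 1.
Divide row 3 by 1; eliminate column a from the other rows.
After both pivots, the entry at the Z-row, column RHS is 28.

28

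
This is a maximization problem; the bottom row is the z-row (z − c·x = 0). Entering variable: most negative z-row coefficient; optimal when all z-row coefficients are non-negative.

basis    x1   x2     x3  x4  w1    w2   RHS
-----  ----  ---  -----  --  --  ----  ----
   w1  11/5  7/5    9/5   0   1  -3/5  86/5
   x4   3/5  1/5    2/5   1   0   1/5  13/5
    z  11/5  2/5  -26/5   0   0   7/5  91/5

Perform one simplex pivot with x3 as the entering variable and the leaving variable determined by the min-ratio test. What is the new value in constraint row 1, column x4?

-9/2

Ratio test on column x3 — row 1: (86/5)/(9/5) = 86/9; row 2: (13/5)/(2/5) = 13/2. Minimum is 13/2 at row 2 (x4 leaves); pivot element 2/5.
Divide row 2 by 2/5; eliminate column x3 from the other rows.
Row 1 update in column x4: 0 − (9/5)·(5/2) = -9/2.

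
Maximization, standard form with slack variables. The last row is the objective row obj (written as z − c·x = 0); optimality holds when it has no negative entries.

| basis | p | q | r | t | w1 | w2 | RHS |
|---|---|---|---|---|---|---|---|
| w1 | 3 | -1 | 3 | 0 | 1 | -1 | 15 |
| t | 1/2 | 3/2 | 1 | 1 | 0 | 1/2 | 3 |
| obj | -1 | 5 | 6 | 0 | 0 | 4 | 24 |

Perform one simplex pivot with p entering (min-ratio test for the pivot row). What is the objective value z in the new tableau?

Ratio test on column p — row 1: 15/3 = 5; row 2: 3/(1/2) = 6. Minimum is 5 at row 1 (w1 leaves); pivot element 3.
Pivot on row 1; the obj-row RHS becomes 24 − (-1)·5 = 29.

29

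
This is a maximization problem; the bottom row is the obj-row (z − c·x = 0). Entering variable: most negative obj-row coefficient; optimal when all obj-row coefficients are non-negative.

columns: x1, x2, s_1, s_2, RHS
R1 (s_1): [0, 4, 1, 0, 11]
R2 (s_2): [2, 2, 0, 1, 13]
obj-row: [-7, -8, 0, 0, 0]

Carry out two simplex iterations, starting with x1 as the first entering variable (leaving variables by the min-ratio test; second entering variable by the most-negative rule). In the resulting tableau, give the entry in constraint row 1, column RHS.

Ratio test on column x1 — row 1: entry 0 ≤ 0; row 2: 13/2 = 13/2. Minimum is 13/2 at row 2 (s_2 leaves); pivot element 2.
Divide row 2 by 2; eliminate column x1 from the other rows.
Second iteration: most negative obj-row entry is -1 in column x2, so x2 enters.
Ratio test on column x2 — row 1: 11/4 = 11/4; row 2: (13/2)/1 = 13/2. Minimum is 11/4 at row 1 (s_1 leaves); pivot element 4.
Divide row 1 by 4; eliminate column x2 from the other rows.
After both pivots, the entry at constraint row 1, column RHS is 11/4.

11/4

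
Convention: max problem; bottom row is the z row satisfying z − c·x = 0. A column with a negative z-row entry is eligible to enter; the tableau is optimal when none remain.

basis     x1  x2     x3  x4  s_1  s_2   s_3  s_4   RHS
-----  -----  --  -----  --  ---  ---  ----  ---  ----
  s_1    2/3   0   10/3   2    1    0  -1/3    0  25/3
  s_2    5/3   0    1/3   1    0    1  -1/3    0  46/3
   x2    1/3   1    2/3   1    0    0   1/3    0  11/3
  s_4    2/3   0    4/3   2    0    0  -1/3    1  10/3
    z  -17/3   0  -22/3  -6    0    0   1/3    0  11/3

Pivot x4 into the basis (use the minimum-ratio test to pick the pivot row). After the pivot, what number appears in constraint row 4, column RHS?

5/3

Ratio test on column x4 — row 1: (25/3)/2 = 25/6; row 2: (46/3)/1 = 46/3; row 3: (11/3)/1 = 11/3; row 4: (10/3)/2 = 5/3. Minimum is 5/3 at row 4 (s_4 leaves); pivot element 2.
Divide row 4 by 2; eliminate column x4 from the other rows.
In the new row 4, the RHS entry is the old entry divided by the pivot: (10/3)/2 = 5/3.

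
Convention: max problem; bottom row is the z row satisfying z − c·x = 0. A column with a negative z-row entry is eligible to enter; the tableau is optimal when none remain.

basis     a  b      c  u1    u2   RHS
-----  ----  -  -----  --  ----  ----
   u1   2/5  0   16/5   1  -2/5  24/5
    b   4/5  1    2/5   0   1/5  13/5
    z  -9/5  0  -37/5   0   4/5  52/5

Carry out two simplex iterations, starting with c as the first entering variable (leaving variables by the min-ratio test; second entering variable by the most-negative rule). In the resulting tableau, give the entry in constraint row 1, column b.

-1/6

Ratio test on column c — row 1: (24/5)/(16/5) = 3/2; row 2: (13/5)/(2/5) = 13/2. Minimum is 3/2 at row 1 (u1 leaves); pivot element 16/5.
Divide row 1 by 16/5; eliminate column c from the other rows.
Second iteration: most negative z-row entry is -7/8 in column a, so a enters.
Ratio test on column a — row 1: (3/2)/(1/8) = 12; row 2: 2/(3/4) = 8/3. Minimum is 8/3 at row 2 (b leaves); pivot element 3/4.
Divide row 2 by 3/4; eliminate column a from the other rows.
After both pivots, the entry at constraint row 1, column b is -1/6.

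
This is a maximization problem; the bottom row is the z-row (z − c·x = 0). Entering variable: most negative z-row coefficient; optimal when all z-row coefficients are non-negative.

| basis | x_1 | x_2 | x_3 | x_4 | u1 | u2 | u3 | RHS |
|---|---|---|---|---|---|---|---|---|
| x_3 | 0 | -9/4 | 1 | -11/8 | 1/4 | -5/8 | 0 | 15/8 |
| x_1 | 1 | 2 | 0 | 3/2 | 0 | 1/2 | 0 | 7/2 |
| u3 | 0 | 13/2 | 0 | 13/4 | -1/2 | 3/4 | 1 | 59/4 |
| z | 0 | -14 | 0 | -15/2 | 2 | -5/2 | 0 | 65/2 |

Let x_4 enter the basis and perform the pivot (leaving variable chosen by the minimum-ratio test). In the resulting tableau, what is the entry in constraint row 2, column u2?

Ratio test on column x_4 — row 1: entry -11/8 ≤ 0; row 2: (7/2)/(3/2) = 7/3; row 3: (59/4)/(13/4) = 59/13. Minimum is 7/3 at row 2 (x_1 leaves); pivot element 3/2.
Divide row 2 by 3/2; eliminate column x_4 from the other rows.
In the new row 2, the u2 entry is the old entry divided by the pivot: (1/2)/(3/2) = 1/3.

1/3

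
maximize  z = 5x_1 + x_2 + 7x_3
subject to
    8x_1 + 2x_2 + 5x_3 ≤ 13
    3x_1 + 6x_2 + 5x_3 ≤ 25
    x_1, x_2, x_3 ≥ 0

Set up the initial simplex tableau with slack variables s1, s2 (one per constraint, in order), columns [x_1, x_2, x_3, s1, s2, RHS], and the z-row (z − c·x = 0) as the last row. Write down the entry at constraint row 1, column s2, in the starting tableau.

Slack s2 belongs to constraint 2; its column is the unit vector e_2, so the entry in row 1 is 0.

0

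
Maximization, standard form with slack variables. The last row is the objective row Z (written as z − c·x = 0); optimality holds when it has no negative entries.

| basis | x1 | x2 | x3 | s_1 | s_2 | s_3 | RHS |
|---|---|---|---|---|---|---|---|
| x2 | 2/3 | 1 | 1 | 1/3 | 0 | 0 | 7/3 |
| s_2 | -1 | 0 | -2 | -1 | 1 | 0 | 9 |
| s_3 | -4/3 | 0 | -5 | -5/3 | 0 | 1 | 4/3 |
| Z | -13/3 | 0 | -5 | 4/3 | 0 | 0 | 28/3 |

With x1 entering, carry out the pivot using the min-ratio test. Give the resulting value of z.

Ratio test on column x1 — row 1: (7/3)/(2/3) = 7/2; row 2: entry -1 ≤ 0; row 3: entry -4/3 ≤ 0. Minimum is 7/2 at row 1 (x2 leaves); pivot element 2/3.
Pivot on row 1; the Z-row RHS becomes 28/3 − (-13/3)·(7/2) = 49/2.

49/2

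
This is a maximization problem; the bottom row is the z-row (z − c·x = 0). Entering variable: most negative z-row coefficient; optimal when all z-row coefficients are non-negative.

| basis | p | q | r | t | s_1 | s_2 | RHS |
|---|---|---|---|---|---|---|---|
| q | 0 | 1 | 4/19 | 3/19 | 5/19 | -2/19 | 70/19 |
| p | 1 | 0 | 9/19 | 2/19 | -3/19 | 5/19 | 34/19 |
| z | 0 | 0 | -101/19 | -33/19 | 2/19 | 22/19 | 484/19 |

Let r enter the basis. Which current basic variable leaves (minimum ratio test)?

Column r entries and ratios — q: (70/19)/(4/19) = 35/2; p: (34/19)/(9/19) = 34/9.
Smallest ratio is 34/9 in the row of p, so p leaves.

p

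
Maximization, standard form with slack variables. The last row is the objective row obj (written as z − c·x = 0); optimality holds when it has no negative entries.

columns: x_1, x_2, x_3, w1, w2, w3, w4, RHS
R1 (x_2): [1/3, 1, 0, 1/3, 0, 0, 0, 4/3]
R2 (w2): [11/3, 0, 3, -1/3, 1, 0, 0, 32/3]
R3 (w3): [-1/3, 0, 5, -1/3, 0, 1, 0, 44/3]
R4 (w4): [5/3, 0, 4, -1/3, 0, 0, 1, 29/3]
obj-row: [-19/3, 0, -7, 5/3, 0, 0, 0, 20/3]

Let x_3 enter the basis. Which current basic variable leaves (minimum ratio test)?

w4

Column x_3 entries and ratios — x_2: 0 ≤ 0, skip; w2: (32/3)/3 = 32/9; w3: (44/3)/5 = 44/15; w4: (29/3)/4 = 29/12.
Smallest ratio is 29/12 in the row of w4, so w4 leaves.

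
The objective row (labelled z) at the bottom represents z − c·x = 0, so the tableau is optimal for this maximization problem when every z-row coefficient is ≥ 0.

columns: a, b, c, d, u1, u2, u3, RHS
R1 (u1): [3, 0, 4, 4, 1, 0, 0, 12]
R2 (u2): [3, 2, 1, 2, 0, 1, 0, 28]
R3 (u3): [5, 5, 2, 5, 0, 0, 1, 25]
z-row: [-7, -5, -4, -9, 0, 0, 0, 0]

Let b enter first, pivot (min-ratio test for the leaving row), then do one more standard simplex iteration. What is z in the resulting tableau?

37

Ratio test on column b — row 1: entry 0 ≤ 0; row 2: 28/2 = 14; row 3: 25/5 = 5. Minimum is 5 at row 3 (u3 leaves); pivot element 5.
Pivot on row 3; the z-row RHS becomes 0 − (-5)·5 = 25.
Next entering variable (most negative z-row entry -4): d.
Ratio test on column d — row 1: 12/4 = 3; row 2: entry 0 ≤ 0; row 3: 5/1 = 5. Minimum is 3 at row 1 (u1 leaves); pivot element 4.
After the second pivot the z-row RHS is 25 − (-4)·3 = 37.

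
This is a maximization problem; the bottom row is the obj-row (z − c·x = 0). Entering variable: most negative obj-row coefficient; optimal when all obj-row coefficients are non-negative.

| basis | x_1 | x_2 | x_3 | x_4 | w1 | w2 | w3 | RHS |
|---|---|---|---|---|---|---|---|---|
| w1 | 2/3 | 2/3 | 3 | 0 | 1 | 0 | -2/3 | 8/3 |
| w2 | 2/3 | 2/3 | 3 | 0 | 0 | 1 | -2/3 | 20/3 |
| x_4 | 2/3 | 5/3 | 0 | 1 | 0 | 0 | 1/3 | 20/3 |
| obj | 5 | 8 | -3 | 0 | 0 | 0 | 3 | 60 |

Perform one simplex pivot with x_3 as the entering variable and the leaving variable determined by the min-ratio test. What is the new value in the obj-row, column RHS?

Ratio test on column x_3 — row 1: (8/3)/3 = 8/9; row 2: (20/3)/3 = 20/9; row 3: entry 0 ≤ 0. Minimum is 8/9 at row 1 (w1 leaves); pivot element 3.
Divide row 1 by 3; eliminate column x_3 from the other rows.
obj-row update in column RHS: 60 − (-3)·(8/9) = 188/3.

188/3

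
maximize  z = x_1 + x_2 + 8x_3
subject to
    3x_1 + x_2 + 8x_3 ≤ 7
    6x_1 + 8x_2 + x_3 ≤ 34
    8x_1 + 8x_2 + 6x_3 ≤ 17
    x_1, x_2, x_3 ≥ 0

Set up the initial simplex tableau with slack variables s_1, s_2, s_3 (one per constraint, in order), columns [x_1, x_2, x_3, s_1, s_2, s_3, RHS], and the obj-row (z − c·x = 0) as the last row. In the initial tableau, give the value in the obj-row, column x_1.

The obj-row carries the negated objective coefficients: the x_1 entry is -1.

-1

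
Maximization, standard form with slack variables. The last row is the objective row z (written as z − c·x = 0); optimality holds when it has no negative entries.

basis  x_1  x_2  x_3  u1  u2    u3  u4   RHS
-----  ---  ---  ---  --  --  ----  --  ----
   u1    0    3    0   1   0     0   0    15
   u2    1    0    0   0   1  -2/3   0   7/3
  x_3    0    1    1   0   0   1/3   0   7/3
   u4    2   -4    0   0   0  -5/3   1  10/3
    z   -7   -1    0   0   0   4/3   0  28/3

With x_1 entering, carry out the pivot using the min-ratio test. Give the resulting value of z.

Ratio test on column x_1 — row 1: entry 0 ≤ 0; row 2: (7/3)/1 = 7/3; row 3: entry 0 ≤ 0; row 4: (10/3)/2 = 5/3. Minimum is 5/3 at row 4 (u4 leaves); pivot element 2.
Pivot on row 4; the z-row RHS becomes 28/3 − (-7)·(5/3) = 21.

21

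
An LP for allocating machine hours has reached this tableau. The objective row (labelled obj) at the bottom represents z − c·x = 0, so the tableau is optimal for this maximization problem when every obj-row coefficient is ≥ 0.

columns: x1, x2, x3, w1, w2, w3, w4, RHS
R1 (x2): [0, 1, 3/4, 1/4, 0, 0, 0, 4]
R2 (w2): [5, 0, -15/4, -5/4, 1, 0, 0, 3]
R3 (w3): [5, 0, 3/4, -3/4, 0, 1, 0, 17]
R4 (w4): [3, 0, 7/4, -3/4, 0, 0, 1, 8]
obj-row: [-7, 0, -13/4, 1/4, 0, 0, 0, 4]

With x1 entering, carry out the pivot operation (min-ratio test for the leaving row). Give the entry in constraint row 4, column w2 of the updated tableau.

Ratio test on column x1 — row 1: entry 0 ≤ 0; row 2: 3/5 = 3/5; row 3: 17/5 = 17/5; row 4: 8/3 = 8/3. Minimum is 3/5 at row 2 (w2 leaves); pivot element 5.
Divide row 2 by 5; eliminate column x1 from the other rows.
Row 4 update in column w2: 0 − 3·(1/5) = -3/5.

-3/5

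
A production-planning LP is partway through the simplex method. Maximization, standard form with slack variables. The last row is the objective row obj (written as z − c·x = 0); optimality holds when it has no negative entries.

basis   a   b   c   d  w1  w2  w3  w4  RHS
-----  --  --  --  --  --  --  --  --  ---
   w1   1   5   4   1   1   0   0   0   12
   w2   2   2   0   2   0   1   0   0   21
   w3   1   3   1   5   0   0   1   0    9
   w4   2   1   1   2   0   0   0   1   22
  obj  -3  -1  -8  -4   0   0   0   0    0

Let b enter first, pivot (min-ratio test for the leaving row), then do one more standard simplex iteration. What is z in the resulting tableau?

24

Ratio test on column b — row 1: 12/5 = 12/5; row 2: 21/2 = 21/2; row 3: 9/3 = 3; row 4: 22/1 = 22. Minimum is 12/5 at row 1 (w1 leaves); pivot element 5.
Pivot on row 1; the obj-row RHS becomes 0 − (-1)·(12/5) = 12/5.
Next entering variable (most negative obj-row entry -36/5): c.
Ratio test on column c — row 1: (12/5)/(4/5) = 3; row 2: entry -8/5 ≤ 0; row 3: entry -7/5 ≤ 0; row 4: (98/5)/(1/5) = 98. Minimum is 3 at row 1 (b leaves); pivot element 4/5.
After the second pivot the obj-row RHS is 12/5 − (-36/5)·3 = 24.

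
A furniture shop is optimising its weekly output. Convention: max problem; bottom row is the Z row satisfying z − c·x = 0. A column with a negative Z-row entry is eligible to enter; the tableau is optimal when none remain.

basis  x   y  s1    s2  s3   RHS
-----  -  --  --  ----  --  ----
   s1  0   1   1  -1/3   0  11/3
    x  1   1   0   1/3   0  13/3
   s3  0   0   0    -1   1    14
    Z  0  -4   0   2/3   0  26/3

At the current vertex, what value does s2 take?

s2 is not in the basis, so in the current basic feasible solution s2 = 0.

0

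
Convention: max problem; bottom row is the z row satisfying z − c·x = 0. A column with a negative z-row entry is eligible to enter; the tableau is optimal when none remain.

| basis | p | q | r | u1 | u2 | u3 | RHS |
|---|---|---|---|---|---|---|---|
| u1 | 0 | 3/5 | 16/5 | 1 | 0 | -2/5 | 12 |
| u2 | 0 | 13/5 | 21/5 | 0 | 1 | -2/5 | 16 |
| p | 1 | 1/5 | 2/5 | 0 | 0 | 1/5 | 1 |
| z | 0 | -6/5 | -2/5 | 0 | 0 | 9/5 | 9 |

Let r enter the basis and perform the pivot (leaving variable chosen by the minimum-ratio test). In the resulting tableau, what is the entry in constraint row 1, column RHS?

Ratio test on column r — row 1: 12/(16/5) = 15/4; row 2: 16/(21/5) = 80/21; row 3: 1/(2/5) = 5/2. Minimum is 5/2 at row 3 (p leaves); pivot element 2/5.
Divide row 3 by 2/5; eliminate column r from the other rows.
Row 1 update in column RHS: 12 − (16/5)·(5/2) = 4.

4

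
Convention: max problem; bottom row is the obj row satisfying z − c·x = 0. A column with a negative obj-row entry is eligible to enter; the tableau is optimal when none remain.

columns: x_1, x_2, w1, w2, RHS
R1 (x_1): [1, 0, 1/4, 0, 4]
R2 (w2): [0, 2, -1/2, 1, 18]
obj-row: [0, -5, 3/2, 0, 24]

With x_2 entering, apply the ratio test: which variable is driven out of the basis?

w2

Column x_2 entries and ratios — x_1: 0 ≤ 0, skip; w2: 18/2 = 9.
Smallest ratio is 9 in the row of w2, so w2 leaves.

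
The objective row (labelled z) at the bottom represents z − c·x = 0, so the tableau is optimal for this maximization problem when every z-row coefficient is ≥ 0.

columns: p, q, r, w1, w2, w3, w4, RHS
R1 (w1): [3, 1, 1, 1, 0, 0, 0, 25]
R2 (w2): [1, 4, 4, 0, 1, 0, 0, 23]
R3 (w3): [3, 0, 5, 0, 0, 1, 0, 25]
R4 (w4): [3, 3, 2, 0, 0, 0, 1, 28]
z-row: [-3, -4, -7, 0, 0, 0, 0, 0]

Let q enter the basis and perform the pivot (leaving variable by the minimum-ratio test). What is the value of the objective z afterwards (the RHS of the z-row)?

Ratio test on column q — row 1: 25/1 = 25; row 2: 23/4 = 23/4; row 3: entry 0 ≤ 0; row 4: 28/3 = 28/3. Minimum is 23/4 at row 2 (w2 leaves); pivot element 4.
Pivot on row 2; the z-row RHS becomes 0 − (-4)·(23/4) = 23.

23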